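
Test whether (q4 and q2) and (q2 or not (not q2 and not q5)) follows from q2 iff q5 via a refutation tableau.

No

Initial set: {(q2 iff q5); not ((q4 and q2) and (q2 or not (not q2 and not q5)))}.
(q2 iff q5): β-rule — branch into q2, q5  //  not q2, not q5.
  branch 1 (add q2, q5):
    not ((q4 and q2) and (q2 or not (not q2 and not q5))): β-rule — branch into not (q4 and q2)  //  not (q2 or not (not q2 and not q5)).
      branch 1.1 (add not (q4 and q2)):
        not (q4 and q2): β-rule — branch into not q4  //  not q2.
          branch 1.1.1 (add not q4):
            ○ open, literals {q2=T, q4=F, q5=T}.
          branch 1.1.2 (add not q2):
            × closes — contains both q2 and not q2.
      branch 1.2 (add not (q2 or not (not q2 and not q5))):
        not (q2 or not (not q2 and not q5)): α-rule — add not q2, not not (not q2 and not q5).
        × closes — contains both q2 and not q2.
  branch 2 (add not q2, not q5):
    not ((q4 and q2) and (q2 or not (not q2 and not q5))): β-rule — branch into not (q4 and q2)  //  not (q2 or not (not q2 and not q5)).
      branch 2.1 (add not (q4 and q2)):
        not (q4 and q2): β-rule — branch into not q4  //  not q2.
          branch 2.1.1 (add not q4):
            ○ open, literals {q2=F, q4=F, q5=F}.
          branch 2.1.2 (add not q2):
            ○ open, literals {q2=F, q5=F}.
      branch 2.2 (add not (q2 or not (not q2 and not q5))):
        not (q2 or not (not q2 and not q5)): α-rule — add not q2, not not (not q2 and not q5).
        not not (not q2 and not q5): α-rule — add not q2, not q5.
        ○ open, literals {q2=F, q5=F}.
2 branches closed, 4 open.
An open branch gives a countermodel: q2=T, q4=F, q5=T (unmentioned atoms arbitrary); the premises hold there but the conclusion fails.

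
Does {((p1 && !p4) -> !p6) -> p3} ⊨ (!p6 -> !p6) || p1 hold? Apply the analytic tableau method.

Yes

Initial set: {(((p1 && !p4) -> !p6) -> p3); !((!p6 -> !p6) || p1)}.
!((!p6 -> !p6) || p1): α-rule — add !(!p6 -> !p6), !p1.
!(!p6 -> !p6): α-rule — add !p6, !!p6.
× closes — contains both p6 and !p6.
All 1 branch closes.
Every branch closed, so the premises entail the conclusion.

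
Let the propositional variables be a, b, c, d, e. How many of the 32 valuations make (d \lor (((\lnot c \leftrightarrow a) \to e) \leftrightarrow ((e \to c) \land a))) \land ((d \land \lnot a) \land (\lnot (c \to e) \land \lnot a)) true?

2

Initial set: {((d \lor (((\lnot c \leftrightarrow a) \to e) \leftrightarrow ((e \to c) \land a))) \land ((d \land \lnot a) \land (\lnot (c \to e) \land \lnot a)))}.
((d \lor (((\lnot c \leftrightarrow a) \to e) \leftrightarrow ((e \to c) \land a))) \land ((d \land \lnot a) \land (\lnot (c \to e) \land \lnot a))): α-rule — add (d \lor (((\lnot c \leftrightarrow a) \to e) \leftrightarrow ((e \to c) \land a))), ((d \land \lnot a) \land (\lnot (c \to e) \land \lnot a)).
((d \land \lnot a) \land (\lnot (c \to e) \land \lnot a)): α-rule — add (d \land \lnot a), (\lnot (c \to e) \land \lnot a).
(d \land \lnot a): α-rule — add d, \lnot a.
(\lnot (c \to e) \land \lnot a): α-rule — add \lnot (c \to e), \lnot a.
\lnot (c \to e): α-rule — add c, \lnot e.
(d \lor (((\lnot c \leftrightarrow a) \to e) \leftrightarrow ((e \to c) \land a))): β-rule — branch into d  //  (((\lnot c \leftrightarrow a) \to e) \leftrightarrow ((e \to c) \land a)).
  branch 1 (add d):
    ○ open, literals {a=false, c=true, d=true, e=false}.
  branch 2 (add (((\lnot c \leftrightarrow a) \to e) \leftrightarrow ((e \to c) \land a))):
    (((\lnot c \leftrightarrow a) \to e) \leftrightarrow ((e \to c) \land a)): β-rule — branch into ((\lnot c \leftrightarrow a) \to e), ((e \to c) \land a)  //  \lnot ((\lnot c \leftrightarrow a) \to e), \lnot ((e \to c) \land a).
      branch 2.1 (add ((\lnot c \leftrightarrow a) \to e), ((e \to c) \land a)):
        ((e \to c) \land a): α-rule — add (e \to c), a.
        × closes — contains both a and \lnot a.
      branch 2.2 (add \lnot ((\lnot c \leftrightarrow a) \to e), \lnot ((e \to c) \land a)):
        \lnot ((\lnot c \leftrightarrow a) \to e): α-rule — add (\lnot c \leftrightarrow a), \lnot e.
        \lnot ((e \to c) \land a): β-rule — branch into \lnot (e \to c)  //  \lnot a.
          branch 2.2.1 (add \lnot (e \to c)):
            \lnot (e \to c): α-rule — add e, \lnot c.
            × closes — contains both e and \lnot e.
          branch 2.2.2 (add \lnot a):
            (\lnot c \leftrightarrow a): β-rule — branch into \lnot c, a  //  \lnot \lnot c, \lnot a.
              branch 2.2.2.1 (add \lnot c, a):
                × closes — contains both c and \lnot c.
              branch 2.2.2.2 (add \lnot \lnot c, \lnot a):
                ○ open, literals {a=false, c=true, d=true, e=false}.
3 branches closed, 2 open.
Each open branch fixes some atoms; the unmentioned ones are free. Counting distinct full assignments: branch {a=false, c=true, d=true, e=false} (b) contributes 2 new; branch {a=false, c=true, d=true, e=false} (b) contributes 0 new. Total: 2.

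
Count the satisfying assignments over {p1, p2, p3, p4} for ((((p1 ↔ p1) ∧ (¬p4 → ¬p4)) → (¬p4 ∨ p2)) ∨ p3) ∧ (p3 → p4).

10

Initial set: {T (((((p1 ↔ p1) ∧ (¬p4 → ¬p4)) → (¬p4 ∨ p2)) ∨ p3) ∧ (p3 → p4))}.
T (((((p1 ↔ p1) ∧ (¬p4 → ¬p4)) → (¬p4 ∨ p2)) ∨ p3) ∧ (p3 → p4)): α-rule — add T ((((p1 ↔ p1) ∧ (¬p4 → ¬p4)) → (¬p4 ∨ p2)) ∨ p3), T (p3 → p4).
T ((((p1 ↔ p1) ∧ (¬p4 → ¬p4)) → (¬p4 ∨ p2)) ∨ p3): β-rule — branch into T (((p1 ↔ p1) ∧ (¬p4 → ¬p4)) → (¬p4 ∨ p2))  //  T p3.
  branch 1 (add T (((p1 ↔ p1) ∧ (¬p4 → ¬p4)) → (¬p4 ∨ p2))):
    T (p3 → p4): β-rule — branch into F p3  //  T p4.
      branch 1.1 (add F p3):
        T (((p1 ↔ p1) ∧ (¬p4 → ¬p4)) → (¬p4 ∨ p2)): β-rule — branch into F ((p1 ↔ p1) ∧ (¬p4 → ¬p4))  //  T (¬p4 ∨ p2).
          branch 1.1.1 (add F ((p1 ↔ p1) ∧ (¬p4 → ¬p4))):
            F ((p1 ↔ p1) ∧ (¬p4 → ¬p4)): β-rule — branch into F (p1 ↔ p1)  //  F (¬p4 → ¬p4).
              branch 1.1.1.1 (add F (p1 ↔ p1)):
                F (p1 ↔ p1): β-rule — branch into T p1, F p1  //  F p1, T p1.
                  branch 1.1.1.1.1 (add T p1, F p1):
                    × closes — contains both p1 and ¬p1.
                  branch 1.1.1.1.2 (add F p1, T p1):
                    × closes — contains both p1 and ¬p1.
              branch 1.1.1.2 (add F (¬p4 → ¬p4)):
                F (¬p4 → ¬p4): α-rule — add T ¬p4, F ¬p4.
                × closes — contains both p4 and ¬p4.
          branch 1.1.2 (add T (¬p4 ∨ p2)):
            T (¬p4 ∨ p2): β-rule — branch into T ¬p4  //  T p2.
              branch 1.1.2.1 (add T ¬p4):
                ○ open, literals {p3=F, p4=F}.
              branch 1.1.2.2 (add T p2):
                ○ open, literals {p2=T, p3=F}.
      branch 1.2 (add T p4):
        T (((p1 ↔ p1) ∧ (¬p4 → ¬p4)) → (¬p4 ∨ p2)): β-rule — branch into F ((p1 ↔ p1) ∧ (¬p4 → ¬p4))  //  T (¬p4 ∨ p2).
          branch 1.2.1 (add F ((p1 ↔ p1) ∧ (¬p4 → ¬p4))):
            F ((p1 ↔ p1) ∧ (¬p4 → ¬p4)): β-rule — branch into F (p1 ↔ p1)  //  F (¬p4 → ¬p4).
              branch 1.2.1.1 (add F (p1 ↔ p1)):
                F (p1 ↔ p1): β-rule — branch into T p1, F p1  //  F p1, T p1.
                  branch 1.2.1.1.1 (add T p1, F p1):
                    × closes — contains both p1 and ¬p1.
                  branch 1.2.1.1.2 (add F p1, T p1):
                    × closes — contains both p1 and ¬p1.
              branch 1.2.1.2 (add F (¬p4 → ¬p4)):
                F (¬p4 → ¬p4): α-rule — add T ¬p4, F ¬p4.
                × closes — contains both p4 and ¬p4.
          branch 1.2.2 (add T (¬p4 ∨ p2)):
            T (¬p4 ∨ p2): β-rule — branch into T ¬p4  //  T p2.
              branch 1.2.2.1 (add T ¬p4):
                × closes — contains both p4 and ¬p4.
              branch 1.2.2.2 (add T p2):
                ○ open, literals {p2=T, p4=T}.
  branch 2 (add T p3):
    T (p3 → p4): β-rule — branch into F p3  //  T p4.
      branch 2.1 (add F p3):
        × closes — contains both p3 and ¬p3.
      branch 2.2 (add T p4):
        ○ open, literals {p3=T, p4=T}.
8 branches closed, 4 open.
Each open branch fixes some atoms; the unmentioned ones are free. Counting distinct full assignments: branch {p3=F, p4=F} (p1, p2) contributes 4 new; branch {p2=T, p3=F} (p1, p4) contributes 2 new; branch {p2=T, p4=T} (p1, p3) contributes 2 new; branch {p3=T, p4=T} (p1, p2) contributes 2 new. Total: 10.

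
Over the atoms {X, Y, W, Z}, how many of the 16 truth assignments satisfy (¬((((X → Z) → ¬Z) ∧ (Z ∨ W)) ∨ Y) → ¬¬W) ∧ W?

Initial set: {((¬((((X → Z) → ¬Z) ∧ (Z ∨ W)) ∨ Y) → ¬¬W) ∧ W)}.
((¬((((X → Z) → ¬Z) ∧ (Z ∨ W)) ∨ Y) → ¬¬W) ∧ W): α-rule — add (¬((((X → Z) → ¬Z) ∧ (Z ∨ W)) ∨ Y) → ¬¬W), W.
(¬((((X → Z) → ¬Z) ∧ (Z ∨ W)) ∨ Y) → ¬¬W): β-rule — branch into ¬¬((((X → Z) → ¬Z) ∧ (Z ∨ W)) ∨ Y)  //  ¬¬W.
  branch 1 (add ¬¬((((X → Z) → ¬Z) ∧ (Z ∨ W)) ∨ Y)):
    ¬¬((((X → Z) → ¬Z) ∧ (Z ∨ W)) ∨ Y): β-rule — branch into (((X → Z) → ¬Z) ∧ (Z ∨ W))  //  Y.
      branch 1.1 (add (((X → Z) → ¬Z) ∧ (Z ∨ W))):
        (((X → Z) → ¬Z) ∧ (Z ∨ W)): α-rule — add ((X → Z) → ¬Z), (Z ∨ W).
        ((X → Z) → ¬Z): β-rule — branch into ¬(X → Z)  //  ¬Z.
          branch 1.1.1 (add ¬(X → Z)):
            ¬(X → Z): α-rule — add X, ¬Z.
            (Z ∨ W): β-rule — branch into Z  //  W.
              branch 1.1.1.1 (add Z):
                × closes — contains both Z and ¬Z.
              branch 1.1.1.2 (add W):
                ○ open, literals {W=T, X=T, Z=F}.
          branch 1.1.2 (add ¬Z):
            (Z ∨ W): β-rule — branch into Z  //  W.
              branch 1.1.2.1 (add Z):
                × closes — contains both Z and ¬Z.
              branch 1.1.2.2 (add W):
                ○ open, literals {W=T, Z=F}.
      branch 1.2 (add Y):
        ○ open, literals {W=T, Y=T}.
  branch 2 (add ¬¬W):
    ¬¬W: drop double negation, giving W.
    ○ open, literals {W=T}.
2 branches closed, 4 open.
Each open branch fixes some atoms; the unmentioned ones are free. Counting distinct full assignments: branch {W=T, X=T, Z=F} (Y) contributes 2 new; branch {W=T, Z=F} (X, Y) contributes 2 new; branch {W=T, Y=T} (X, Z) contributes 2 new; branch {W=T} (X, Y, Z) contributes 2 new. Total: 8.

8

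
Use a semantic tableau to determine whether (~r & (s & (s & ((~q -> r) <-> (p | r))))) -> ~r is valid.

Assume the negation and expand:
Initial set: {~((~r & (s & (s & ((~q -> r) <-> (p | r))))) -> ~r)}.
~((~r & (s & (s & ((~q -> r) <-> (p | r))))) -> ~r): α-rule — add (~r & (s & (s & ((~q -> r) <-> (p | r))))), ~~r.
(~r & (s & (s & ((~q -> r) <-> (p | r))))): α-rule — add ~r, (s & (s & ((~q -> r) <-> (p | r)))).
× closes — contains both r and ~r.
All 1 branch closes.
Every branch closed, so the negation is unsatisfiable and the formula is valid.

Valid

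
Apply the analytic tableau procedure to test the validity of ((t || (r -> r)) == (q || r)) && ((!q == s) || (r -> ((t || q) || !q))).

Not valid

Assume the negation and expand:
Initial set: {F (((t || (r -> r)) == (q || r)) && ((!q == s) || (r -> ((t || q) || !q))))}.
F (((t || (r -> r)) == (q || r)) && ((!q == s) || (r -> ((t || q) || !q)))): β-rule — branch into F ((t || (r -> r)) == (q || r))  //  F ((!q == s) || (r -> ((t || q) || !q))).
  branch 1 (add F ((t || (r -> r)) == (q || r))):
    F ((t || (r -> r)) == (q || r)): β-rule — branch into T (t || (r -> r)), F (q || r)  //  F (t || (r -> r)), T (q || r).
      branch 1.1 (add T (t || (r -> r)), F (q || r)):
        F (q || r): α-rule — add F q, F r.
        T (t || (r -> r)): β-rule — branch into T t  //  T (r -> r).
          branch 1.1.1 (add T t):
            ○ open, literals {q=false, r=false, t=true}.
          branch 1.1.2 (add T (r -> r)):
            T (r -> r): β-rule — branch into F r  //  T r.
              branch 1.1.2.1 (add F r):
                ○ open, literals {q=false, r=false}.
              branch 1.1.2.2 (add T r):
                × closes — contains both r and !r.
      branch 1.2 (add F (t || (r -> r)), T (q || r)):
        F (t || (r -> r)): α-rule — add F t, F (r -> r).
        F (r -> r): α-rule — add T r, F r.
        × closes — contains both r and !r.
  branch 2 (add F ((!q == s) || (r -> ((t || q) || !q)))):
    F ((!q == s) || (r -> ((t || q) || !q))): α-rule — add F (!q == s), F (r -> ((t || q) || !q)).
    F (r -> ((t || q) || !q)): α-rule — add T r, F ((t || q) || !q).
    F ((t || q) || !q): α-rule — add F (t || q), F !q.
    F (t || q): α-rule — add F t, F q.
    × closes — contains both q and !q.
3 branches closed, 2 open.
An open branch gives a countermodel: q=false, r=false, t=true (unmentioned atoms arbitrary); under it the original formula is false.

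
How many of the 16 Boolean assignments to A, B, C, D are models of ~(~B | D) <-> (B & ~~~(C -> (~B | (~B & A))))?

Initial set: {T (~(~B | D) <-> (B & ~~~(C -> (~B | (~B & A)))))}.
T (~(~B | D) <-> (B & ~~~(C -> (~B | (~B & A))))): β-rule — branch into T ~(~B | D), T (B & ~~~(C -> (~B | (~B & A))))  //  F ~(~B | D), F (B & ~~~(C -> (~B | (~B & A)))).
  branch 1 (add T ~(~B | D), T (B & ~~~(C -> (~B | (~B & A))))):
    T ~(~B | D): α-rule — add F ~B, F D.
    T (B & ~~~(C -> (~B | (~B & A)))): α-rule — add T B, T ~~~(C -> (~B | (~B & A))).
    T ~~~(C -> (~B | (~B & A))): drop double negation, giving T ~(C -> (~B | (~B & A))).
    T ~(C -> (~B | (~B & A))): α-rule — add T C, F (~B | (~B & A)).
    F (~B | (~B & A)): α-rule — add F ~B, F (~B & A).
    F (~B & A): β-rule — branch into F ~B  //  F A.
      branch 1.1 (add F ~B):
        ○ open, literals {B=1, C=1, D=0}.
      branch 1.2 (add F A):
        ○ open, literals {A=0, B=1, C=1, D=0}.
  branch 2 (add F ~(~B | D), F (B & ~~~(C -> (~B | (~B & A))))):
    F ~(~B | D): β-rule — branch into T ~B  //  T D.
      branch 2.1 (add T ~B):
        F (B & ~~~(C -> (~B | (~B & A)))): β-rule — branch into F B  //  F ~~~(C -> (~B | (~B & A))).
          branch 2.1.1 (add F B):
            ○ open, literals {B=0}.
          branch 2.1.2 (add F ~~~(C -> (~B | (~B & A)))):
            F ~~~(C -> (~B | (~B & A))): drop double negation, giving F ~(C -> (~B | (~B & A))).
            F ~(C -> (~B | (~B & A))): β-rule — branch into F C  //  T (~B | (~B & A)).
              branch 2.1.2.1 (add F C):
                ○ open, literals {B=0, C=0}.
              branch 2.1.2.2 (add T (~B | (~B & A))):
                T (~B | (~B & A)): β-rule — branch into T ~B  //  T (~B & A).
                  branch 2.1.2.2.1 (add T ~B):
                    ○ open, literals {B=0}.
                  branch 2.1.2.2.2 (add T (~B & A)):
                    T (~B & A): α-rule — add T ~B, T A.
                    ○ open, literals {A=1, B=0}.
      branch 2.2 (add T D):
        F (B & ~~~(C -> (~B | (~B & A)))): β-rule — branch into F B  //  F ~~~(C -> (~B | (~B & A))).
          branch 2.2.1 (add F B):
            ○ open, literals {B=0, D=1}.
          branch 2.2.2 (add F ~~~(C -> (~B | (~B & A)))):
            F ~~~(C -> (~B | (~B & A))): drop double negation, giving F ~(C -> (~B | (~B & A))).
            F ~(C -> (~B | (~B & A))): β-rule — branch into F C  //  T (~B | (~B & A)).
              branch 2.2.2.1 (add F C):
                ○ open, literals {C=0, D=1}.
              branch 2.2.2.2 (add T (~B | (~B & A))):
                T (~B | (~B & A)): β-rule — branch into T ~B  //  T (~B & A).
                  branch 2.2.2.2.1 (add T ~B):
                    ○ open, literals {B=0, D=1}.
                  branch 2.2.2.2.2 (add T (~B & A)):
                    T (~B & A): α-rule — add T ~B, T A.
                    ○ open, literals {A=1, B=0, D=1}.
0 branches closed, 10 open.
Each open branch fixes some atoms; the unmentioned ones are free. Counting distinct full assignments: branch {B=1, C=1, D=0} (A) contributes 2 new; branch {A=0, B=1, C=1, D=0} (none free) contributes 0 new; branch {B=0} (A, C, D) contributes 8 new; branch {B=0, C=0} (A, D) contributes 0 new; branch {B=0} (A, C, D) contributes 0 new; branch {A=1, B=0} (C, D) contributes 0 new; branch {B=0, D=1} (A, C) contributes 0 new; branch {C=0, D=1} (A, B) contributes 2 new; branch {B=0, D=1} (A, C) contributes 0 new; branch {A=1, B=0, D=1} (C) contributes 0 new. Total: 12.

12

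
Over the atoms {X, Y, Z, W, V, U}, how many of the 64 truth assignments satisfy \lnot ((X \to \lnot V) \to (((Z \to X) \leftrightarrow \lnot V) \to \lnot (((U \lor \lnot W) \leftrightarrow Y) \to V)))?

Initial set: {T \lnot ((X \to \lnot V) \to (((Z \to X) \leftrightarrow \lnot V) \to \lnot (((U \lor \lnot W) \leftrightarrow Y) \to V)))}.
T \lnot ((X \to \lnot V) \to (((Z \to X) \leftrightarrow \lnot V) \to \lnot (((U \lor \lnot W) \leftrightarrow Y) \to V))): α-rule — add T (X \to \lnot V), F (((Z \to X) \leftrightarrow \lnot V) \to \lnot (((U \lor \lnot W) \leftrightarrow Y) \to V)).
F (((Z \to X) \leftrightarrow \lnot V) \to \lnot (((U \lor \lnot W) \leftrightarrow Y) \to V)): α-rule — add T ((Z \to X) \leftrightarrow \lnot V), F \lnot (((U \lor \lnot W) \leftrightarrow Y) \to V).
T (X \to \lnot V): β-rule — branch into F X  //  T \lnot V.
  branch 1 (add F X):
    T ((Z \to X) \leftrightarrow \lnot V): β-rule — branch into T (Z \to X), T \lnot V  //  F (Z \to X), F \lnot V.
      branch 1.1 (add T (Z \to X), T \lnot V):
        F \lnot (((U \lor \lnot W) \leftrightarrow Y) \to V): β-rule — branch into F ((U \lor \lnot W) \leftrightarrow Y)  //  T V.
          branch 1.1.1 (add F ((U \lor \lnot W) \leftrightarrow Y)):
            T (Z \to X): β-rule — branch into F Z  //  T X.
              branch 1.1.1.1 (add F Z):
                F ((U \lor \lnot W) \leftrightarrow Y): β-rule — branch into T (U \lor \lnot W), F Y  //  F (U \lor \lnot W), T Y.
                  branch 1.1.1.1.1 (add T (U \lor \lnot W), F Y):
                    T (U \lor \lnot W): β-rule — branch into T U  //  T \lnot W.
                      branch 1.1.1.1.1.1 (add T U):
                        ○ open, literals {U=1, V=0, X=0, Y=0, Z=0}.
                      branch 1.1.1.1.1.2 (add T \lnot W):
                        ○ open, literals {V=0, W=0, X=0, Y=0, Z=0}.
                  branch 1.1.1.1.2 (add F (U \lor \lnot W), T Y):
                    F (U \lor \lnot W): α-rule — add F U, F \lnot W.
                    ○ open, literals {U=0, V=0, W=1, X=0, Y=1, Z=0}.
              branch 1.1.1.2 (add T X):
                × closes — contains both X and \lnot X.
          branch 1.1.2 (add T V):
            × closes — contains both V and \lnot V.
      branch 1.2 (add F (Z \to X), F \lnot V):
        F (Z \to X): α-rule — add T Z, F X.
        F \lnot (((U \lor \lnot W) \leftrightarrow Y) \to V): β-rule — branch into F ((U \lor \lnot W) \leftrightarrow Y)  //  T V.
          branch 1.2.1 (add F ((U \lor \lnot W) \leftrightarrow Y)):
            F ((U \lor \lnot W) \leftrightarrow Y): β-rule — branch into T (U \lor \lnot W), F Y  //  F (U \lor \lnot W), T Y.
              branch 1.2.1.1 (add T (U \lor \lnot W), F Y):
                T (U \lor \lnot W): β-rule — branch into T U  //  T \lnot W.
                  branch 1.2.1.1.1 (add T U):
                    ○ open, literals {U=1, V=1, X=0, Y=0, Z=1}.
                  branch 1.2.1.1.2 (add T \lnot W):
                    ○ open, literals {V=1, W=0, X=0, Y=0, Z=1}.
              branch 1.2.1.2 (add F (U \lor \lnot W), T Y):
                F (U \lor \lnot W): α-rule — add F U, F \lnot W.
                ○ open, literals {U=0, V=1, W=1, X=0, Y=1, Z=1}.
          branch 1.2.2 (add T V):
            ○ open, literals {V=1, X=0, Z=1}.
  branch 2 (add T \lnot V):
    T ((Z \to X) \leftrightarrow \lnot V): β-rule — branch into T (Z \to X), T \lnot V  //  F (Z \to X), F \lnot V.
      branch 2.1 (add T (Z \to X), T \lnot V):
        F \lnot (((U \lor \lnot W) \leftrightarrow Y) \to V): β-rule — branch into F ((U \lor \lnot W) \leftrightarrow Y)  //  T V.
          branch 2.1.1 (add F ((U \lor \lnot W) \leftrightarrow Y)):
            T (Z \to X): β-rule — branch into F Z  //  T X.
              branch 2.1.1.1 (add F Z):
                F ((U \lor \lnot W) \leftrightarrow Y): β-rule — branch into T (U \lor \lnot W), F Y  //  F (U \lor \lnot W), T Y.
                  branch 2.1.1.1.1 (add T (U \lor \lnot W), F Y):
                    T (U \lor \lnot W): β-rule — branch into T U  //  T \lnot W.
                      branch 2.1.1.1.1.1 (add T U):
                        ○ open, literals {U=1, V=0, Y=0, Z=0}.
                      branch 2.1.1.1.1.2 (add T \lnot W):
                        ○ open, literals {V=0, W=0, Y=0, Z=0}.
                  branch 2.1.1.1.2 (add F (U \lor \lnot W), T Y):
                    F (U \lor \lnot W): α-rule — add F U, F \lnot W.
                    ○ open, literals {U=0, V=0, W=1, Y=1, Z=0}.
              branch 2.1.1.2 (add T X):
                F ((U \lor \lnot W) \leftrightarrow Y): β-rule — branch into T (U \lor \lnot W), F Y  //  F (U \lor \lnot W), T Y.
                  branch 2.1.1.2.1 (add T (U \lor \lnot W), F Y):
                    T (U \lor \lnot W): β-rule — branch into T U  //  T \lnot W.
                      branch 2.1.1.2.1.1 (add T U):
                        ○ open, literals {U=1, V=0, X=1, Y=0}.
                      branch 2.1.1.2.1.2 (add T \lnot W):
                        ○ open, literals {V=0, W=0, X=1, Y=0}.
                  branch 2.1.1.2.2 (add F (U \lor \lnot W), T Y):
                    F (U \lor \lnot W): α-rule — add F U, F \lnot W.
                    ○ open, literals {U=0, V=0, W=1, X=1, Y=1}.
          branch 2.1.2 (add T V):
            × closes — contains both V and \lnot V.
      branch 2.2 (add F (Z \to X), F \lnot V):
        × closes — contains both V and \lnot V.
4 branches closed, 13 open.
Each open branch fixes some atoms; the unmentioned ones are free. Counting distinct full assignments: branch {U=1, V=0, X=0, Y=0, Z=0} (W) contributes 2 new; branch {V=0, W=0, X=0, Y=0, Z=0} (U) contributes 1 new; branch {U=0, V=0, W=1, X=0, Y=1, Z=0} (none free) contributes 1 new; branch {U=1, V=1, X=0, Y=0, Z=1} (W) contributes 2 new; branch {V=1, W=0, X=0, Y=0, Z=1} (U) contributes 1 new; branch {U=0, V=1, W=1, X=0, Y=1, Z=1} (none free) contributes 1 new; branch {V=1, X=0, Z=1} (Y, W, U) contributes 4 new; branch {U=1, V=0, Y=0, Z=0} (X, W) contributes 2 new; branch {V=0, W=0, Y=0, Z=0} (X, U) contributes 1 new; branch {U=0, V=0, W=1, Y=1, Z=0} (X) contributes 1 new; branch {U=1, V=0, X=1, Y=0} (Z, W) contributes 2 new; branch {V=0, W=0, X=1, Y=0} (Z, U) contributes 1 new; branch {U=0, V=0, W=1, X=1, Y=1} (Z) contributes 1 new. Total: 20.

20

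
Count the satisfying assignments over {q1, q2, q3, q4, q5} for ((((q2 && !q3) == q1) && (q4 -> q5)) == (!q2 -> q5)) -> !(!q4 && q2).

28

Initial set: {(((((q2 && !q3) == q1) && (q4 -> q5)) == (!q2 -> q5)) -> !(!q4 && q2))}.
(((((q2 && !q3) == q1) && (q4 -> q5)) == (!q2 -> q5)) -> !(!q4 && q2)): β-rule — branch into !((((q2 && !q3) == q1) && (q4 -> q5)) == (!q2 -> q5))  //  !(!q4 && q2).
  branch 1 (add !((((q2 && !q3) == q1) && (q4 -> q5)) == (!q2 -> q5))):
    !((((q2 && !q3) == q1) && (q4 -> q5)) == (!q2 -> q5)): β-rule — branch into (((q2 && !q3) == q1) && (q4 -> q5)), !(!q2 -> q5)  //  !(((q2 && !q3) == q1) && (q4 -> q5)), (!q2 -> q5).
      branch 1.1 (add (((q2 && !q3) == q1) && (q4 -> q5)), !(!q2 -> q5)):
        (((q2 && !q3) == q1) && (q4 -> q5)): α-rule — add ((q2 && !q3) == q1), (q4 -> q5).
        !(!q2 -> q5): α-rule — add !q2, !q5.
        ((q2 && !q3) == q1): β-rule — branch into (q2 && !q3), q1  //  !(q2 && !q3), !q1.
          branch 1.1.1 (add (q2 && !q3), q1):
            (q2 && !q3): α-rule — add q2, !q3.
            × closes — contains both q2 and !q2.
          branch 1.1.2 (add !(q2 && !q3), !q1):
            (q4 -> q5): β-rule — branch into !q4  //  q5.
              branch 1.1.2.1 (add !q4):
                !(q2 && !q3): β-rule — branch into !q2  //  !!q3.
                  branch 1.1.2.1.1 (add !q2):
                    ○ open, literals {q1=F, q2=F, q4=F, q5=F}.
                  branch 1.1.2.1.2 (add !!q3):
                    ○ open, literals {q1=F, q2=F, q3=T, q4=F, q5=F}.
              branch 1.1.2.2 (add q5):
                × closes — contains both q5 and !q5.
      branch 1.2 (add !(((q2 && !q3) == q1) && (q4 -> q5)), (!q2 -> q5)):
        !(((q2 && !q3) == q1) && (q4 -> q5)): β-rule — branch into !((q2 && !q3) == q1)  //  !(q4 -> q5).
          branch 1.2.1 (add !((q2 && !q3) == q1)):
            (!q2 -> q5): β-rule — branch into !!q2  //  q5.
              branch 1.2.1.1 (add !!q2):
                !((q2 && !q3) == q1): β-rule — branch into (q2 && !q3), !q1  //  !(q2 && !q3), q1.
                  branch 1.2.1.1.1 (add (q2 && !q3), !q1):
                    (q2 && !q3): α-rule — add q2, !q3.
                    ○ open, literals {q1=F, q2=T, q3=F}.
                  branch 1.2.1.1.2 (add !(q2 && !q3), q1):
                    !(q2 && !q3): β-rule — branch into !q2  //  !!q3.
                      branch 1.2.1.1.2.1 (add !q2):
                        × closes — contains both q2 and !q2.
                      branch 1.2.1.1.2.2 (add !!q3):
                        ○ open, literals {q1=T, q2=T, q3=T}.
              branch 1.2.1.2 (add q5):
                !((q2 && !q3) == q1): β-rule — branch into (q2 && !q3), !q1  //  !(q2 && !q3), q1.
                  branch 1.2.1.2.1 (add (q2 && !q3), !q1):
                    (q2 && !q3): α-rule — add q2, !q3.
                    ○ open, literals {q1=F, q2=T, q3=F, q5=T}.
                  branch 1.2.1.2.2 (add !(q2 && !q3), q1):
                    !(q2 && !q3): β-rule — branch into !q2  //  !!q3.
                      branch 1.2.1.2.2.1 (add !q2):
                        ○ open, literals {q1=T, q2=F, q5=T}.
                      branch 1.2.1.2.2.2 (add !!q3):
                        ○ open, literals {q1=T, q3=T, q5=T}.
          branch 1.2.2 (add !(q4 -> q5)):
            !(q4 -> q5): α-rule — add q4, !q5.
            (!q2 -> q5): β-rule — branch into !!q2  //  q5.
              branch 1.2.2.1 (add !!q2):
                ○ open, literals {q2=T, q4=T, q5=F}.
              branch 1.2.2.2 (add q5):
                × closes — contains both q5 and !q5.
  branch 2 (add !(!q4 && q2)):
    !(!q4 && q2): β-rule — branch into !!q4  //  !q2.
      branch 2.1 (add !!q4):
        ○ open, literals {q4=T}.
      branch 2.2 (add !q2):
        ○ open, literals {q2=F}.
4 branches closed, 10 open.
Each open branch fixes some atoms; the unmentioned ones are free. Counting distinct full assignments: branch {q1=F, q2=F, q4=F, q5=F} (q3) contributes 2 new; branch {q1=F, q2=F, q3=T, q4=F, q5=F} (none free) contributes 0 new; branch {q1=F, q2=T, q3=F} (q4, q5) contributes 4 new; branch {q1=T, q2=T, q3=T} (q4, q5) contributes 4 new; branch {q1=F, q2=T, q3=F, q5=T} (q4) contributes 0 new; branch {q1=T, q2=F, q5=T} (q3, q4) contributes 4 new; branch {q1=T, q3=T, q5=T} (q2, q4) contributes 0 new; branch {q2=T, q4=T, q5=F} (q1, q3) contributes 2 new; branch {q4=T} (q1, q2, q3, q5) contributes 8 new; branch {q2=F} (q1, q3, q4, q5) contributes 4 new. Total: 28.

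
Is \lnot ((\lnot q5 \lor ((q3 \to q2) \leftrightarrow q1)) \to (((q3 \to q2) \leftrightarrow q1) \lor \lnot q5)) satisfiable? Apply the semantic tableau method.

Initial set: {T \lnot ((\lnot q5 \lor ((q3 \to q2) \leftrightarrow q1)) \to (((q3 \to q2) \leftrightarrow q1) \lor \lnot q5))}.
T \lnot ((\lnot q5 \lor ((q3 \to q2) \leftrightarrow q1)) \to (((q3 \to q2) \leftrightarrow q1) \lor \lnot q5)): α-rule — add T (\lnot q5 \lor ((q3 \to q2) \leftrightarrow q1)), F (((q3 \to q2) \leftrightarrow q1) \lor \lnot q5).
F (((q3 \to q2) \leftrightarrow q1) \lor \lnot q5): α-rule — add F ((q3 \to q2) \leftrightarrow q1), F \lnot q5.
T (\lnot q5 \lor ((q3 \to q2) \leftrightarrow q1)): β-rule — branch into T \lnot q5  //  T ((q3 \to q2) \leftrightarrow q1).
  branch 1 (add T \lnot q5):
    × closes — contains both q5 and \lnot q5.
  branch 2 (add T ((q3 \to q2) \leftrightarrow q1)):
    F ((q3 \to q2) \leftrightarrow q1): β-rule — branch into T (q3 \to q2), F q1  //  F (q3 \to q2), T q1.
      branch 2.1 (add T (q3 \to q2), F q1):
        T ((q3 \to q2) \leftrightarrow q1): β-rule — branch into T (q3 \to q2), T q1  //  F (q3 \to q2), F q1.
          branch 2.1.1 (add T (q3 \to q2), T q1):
            × closes — contains both q1 and \lnot q1.
          branch 2.1.2 (add F (q3 \to q2), F q1):
            F (q3 \to q2): α-rule — add T q3, F q2.
            T (q3 \to q2): β-rule — branch into F q3  //  T q2.
              branch 2.1.2.1 (add F q3):
                × closes — contains both q3 and \lnot q3.
              branch 2.1.2.2 (add T q2):
                × closes — contains both q2 and \lnot q2.
      branch 2.2 (add F (q3 \to q2), T q1):
        F (q3 \to q2): α-rule — add T q3, F q2.
        T ((q3 \to q2) \leftrightarrow q1): β-rule — branch into T (q3 \to q2), T q1  //  F (q3 \to q2), F q1.
          branch 2.2.1 (add T (q3 \to q2), T q1):
            T (q3 \to q2): β-rule — branch into F q3  //  T q2.
              branch 2.2.1.1 (add F q3):
                × closes — contains both q3 and \lnot q3.
              branch 2.2.1.2 (add T q2):
                × closes — contains both q2 and \lnot q2.
          branch 2.2.2 (add F (q3 \to q2), F q1):
            × closes — contains both q1 and \lnot q1.
All 7 branches close.
Every branch closed; the formula is unsatisfiable.

Unsatisfiable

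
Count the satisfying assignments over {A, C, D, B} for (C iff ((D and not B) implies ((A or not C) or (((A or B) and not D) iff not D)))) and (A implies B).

Initial set: {T ((C iff ((D and not B) implies ((A or not C) or (((A or B) and not D) iff not D)))) and (A implies B))}.
T ((C iff ((D and not B) implies ((A or not C) or (((A or B) and not D) iff not D)))) and (A implies B)): α-rule — add T (C iff ((D and not B) implies ((A or not C) or (((A or B) and not D) iff not D)))), T (A implies B).
T (C iff ((D and not B) implies ((A or not C) or (((A or B) and not D) iff not D)))): β-rule — branch into T C, T ((D and not B) implies ((A or not C) or (((A or B) and not D) iff not D)))  //  F C, F ((D and not B) implies ((A or not C) or (((A or B) and not D) iff not D))).
  branch 1 (add T C, T ((D and not B) implies ((A or not C) or (((A or B) and not D) iff not D)))):
    T (A implies B): β-rule — branch into F A  //  T B.
      branch 1.1 (add F A):
        T ((D and not B) implies ((A or not C) or (((A or B) and not D) iff not D))): β-rule — branch into F (D and not B)  //  T ((A or not C) or (((A or B) and not D) iff not D)).
          branch 1.1.1 (add F (D and not B)):
            F (D and not B): β-rule — branch into F D  //  F not B.
              branch 1.1.1.1 (add F D):
                ○ open, literals {A=0, C=1, D=0}.
              branch 1.1.1.2 (add F not B):
                ○ open, literals {A=0, B=1, C=1}.
          branch 1.1.2 (add T ((A or not C) or (((A or B) and not D) iff not D))):
            T ((A or not C) or (((A or B) and not D) iff not D)): β-rule — branch into T (A or not C)  //  T (((A or B) and not D) iff not D).
              branch 1.1.2.1 (add T (A or not C)):
                T (A or not C): β-rule — branch into T A  //  T not C.
                  branch 1.1.2.1.1 (add T A):
                    × closes — contains both A and not A.
                  branch 1.1.2.1.2 (add T not C):
                    × closes — contains both C and not C.
              branch 1.1.2.2 (add T (((A or B) and not D) iff not D)):
                T (((A or B) and not D) iff not D): β-rule — branch into T ((A or B) and not D), T not D  //  F ((A or B) and not D), F not D.
                  branch 1.1.2.2.1 (add T ((A or B) and not D), T not D):
                    T ((A or B) and not D): α-rule — add T (A or B), T not D.
                    T (A or B): β-rule — branch into T A  //  T B.
                      branch 1.1.2.2.1.1 (add T A):
                        × closes — contains both A and not A.
                      branch 1.1.2.2.1.2 (add T B):
                        ○ open, literals {A=0, B=1, C=1, D=0}.
                  branch 1.1.2.2.2 (add F ((A or B) and not D), F not D):
                    F ((A or B) and not D): β-rule — branch into F (A or B)  //  F not D.
                      branch 1.1.2.2.2.1 (add F (A or B)):
                        F (A or B): α-rule — add F A, F B.
                        ○ open, literals {A=0, B=0, C=1, D=1}.
                      branch 1.1.2.2.2.2 (add F not D):
                        ○ open, literals {A=0, C=1, D=1}.
      branch 1.2 (add T B):
        T ((D and not B) implies ((A or not C) or (((A or B) and not D) iff not D))): β-rule — branch into F (D and not B)  //  T ((A or not C) or (((A or B) and not D) iff not D)).
          branch 1.2.1 (add F (D and not B)):
            F (D and not B): β-rule — branch into F D  //  F not B.
              branch 1.2.1.1 (add F D):
                ○ open, literals {B=1, C=1, D=0}.
              branch 1.2.1.2 (add F not B):
                ○ open, literals {B=1, C=1}.
          branch 1.2.2 (add T ((A or not C) or (((A or B) and not D) iff not D))):
            T ((A or not C) or (((A or B) and not D) iff not D)): β-rule — branch into T (A or not C)  //  T (((A or B) and not D) iff not D).
              branch 1.2.2.1 (add T (A or not C)):
                T (A or not C): β-rule — branch into T A  //  T not C.
                  branch 1.2.2.1.1 (add T A):
                    ○ open, literals {A=1, B=1, C=1}.
                  branch 1.2.2.1.2 (add T not C):
                    × closes — contains both C and not C.
              branch 1.2.2.2 (add T (((A or B) and not D) iff not D)):
                T (((A or B) and not D) iff not D): β-rule — branch into T ((A or B) and not D), T not D  //  F ((A or B) and not D), F not D.
                  branch 1.2.2.2.1 (add T ((A or B) and not D), T not D):
                    T ((A or B) and not D): α-rule — add T (A or B), T not D.
                    T (A or B): β-rule — branch into T A  //  T B.
                      branch 1.2.2.2.1.1 (add T A):
                        ○ open, literals {A=1, B=1, C=1, D=0}.
                      branch 1.2.2.2.1.2 (add T B):
                        ○ open, literals {B=1, C=1, D=0}.
                  branch 1.2.2.2.2 (add F ((A or B) and not D), F not D):
                    F ((A or B) and not D): β-rule — branch into F (A or B)  //  F not D.
                      branch 1.2.2.2.2.1 (add F (A or B)):
                        F (A or B): α-rule — add F A, F B.
                        × closes — contains both B and not B.
                      branch 1.2.2.2.2.2 (add F not D):
                        ○ open, literals {B=1, C=1, D=1}.
  branch 2 (add F C, F ((D and not B) implies ((A or not C) or (((A or B) and not D) iff not D)))):
    F ((D and not B) implies ((A or not C) or (((A or B) and not D) iff not D))): α-rule — add T (D and not B), F ((A or not C) or (((A or B) and not D) iff not D)).
    T (D and not B): α-rule — add T D, T not B.
    F ((A or not C) or (((A or B) and not D) iff not D)): α-rule — add F (A or not C), F (((A or B) and not D) iff not D).
    F (A or not C): α-rule — add F A, F not C.
    × closes — contains both C and not C.
6 branches closed, 11 open.
Each open branch fixes some atoms; the unmentioned ones are free. Counting distinct full assignments: branch {A=0, C=1, D=0} (B) contributes 2 new; branch {A=0, B=1, C=1} (D) contributes 1 new; branch {A=0, B=1, C=1, D=0} (none free) contributes 0 new; branch {A=0, B=0, C=1, D=1} (none free) contributes 1 new; branch {A=0, C=1, D=1} (B) contributes 0 new; branch {B=1, C=1, D=0} (A) contributes 1 new; branch {B=1, C=1} (A, D) contributes 1 new; branch {A=1, B=1, C=1} (D) contributes 0 new; branch {A=1, B=1, C=1, D=0} (none free) contributes 0 new; branch {B=1, C=1, D=0} (A) contributes 0 new; branch {B=1, C=1, D=1} (A) contributes 0 new. Total: 6.

6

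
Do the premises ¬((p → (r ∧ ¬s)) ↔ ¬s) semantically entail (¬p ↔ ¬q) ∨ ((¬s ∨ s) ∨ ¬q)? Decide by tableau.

Yes

Initial set: {¬((p → (r ∧ ¬s)) ↔ ¬s); ¬((¬p ↔ ¬q) ∨ ((¬s ∨ s) ∨ ¬q))}.
¬((¬p ↔ ¬q) ∨ ((¬s ∨ s) ∨ ¬q)): α-rule — add ¬(¬p ↔ ¬q), ¬((¬s ∨ s) ∨ ¬q).
¬((¬s ∨ s) ∨ ¬q): α-rule — add ¬(¬s ∨ s), ¬¬q.
¬(¬s ∨ s): α-rule — add ¬¬s, ¬s.
× closes — contains both s and ¬s.
All 1 branch closes.
Every branch closed, so the premises entail the conclusion.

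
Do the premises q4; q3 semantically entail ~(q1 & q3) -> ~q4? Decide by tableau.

Initial set: {T q4; T q3; F (~(q1 & q3) -> ~q4)}.
F (~(q1 & q3) -> ~q4): α-rule — add T ~(q1 & q3), F ~q4.
T ~(q1 & q3): β-rule — branch into F q1  //  F q3.
  branch 1 (add F q1):
    ○ open, literals {q1=false, q3=true, q4=true}.
  branch 2 (add F q3):
    × closes — contains both q3 and ~q3.
1 branch closed, 1 open.
An open branch gives a countermodel: q1=false, q3=true, q4=true (unmentioned atoms arbitrary); the premises hold there but the conclusion fails.

No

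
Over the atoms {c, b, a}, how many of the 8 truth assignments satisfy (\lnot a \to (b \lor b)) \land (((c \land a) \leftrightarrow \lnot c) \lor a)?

5

Initial set: {((\lnot a \to (b \lor b)) \land (((c \land a) \leftrightarrow \lnot c) \lor a))}.
((\lnot a \to (b \lor b)) \land (((c \land a) \leftrightarrow \lnot c) \lor a)): α-rule — add (\lnot a \to (b \lor b)), (((c \land a) \leftrightarrow \lnot c) \lor a).
(\lnot a \to (b \lor b)): β-rule — branch into \lnot \lnot a  //  (b \lor b).
  branch 1 (add \lnot \lnot a):
    (((c \land a) \leftrightarrow \lnot c) \lor a): β-rule — branch into ((c \land a) \leftrightarrow \lnot c)  //  a.
      branch 1.1 (add ((c \land a) \leftrightarrow \lnot c)):
        ((c \land a) \leftrightarrow \lnot c): β-rule — branch into (c \land a), \lnot c  //  \lnot (c \land a), \lnot \lnot c.
          branch 1.1.1 (add (c \land a), \lnot c):
            (c \land a): α-rule — add c, a.
            × closes — contains both c and \lnot c.
          branch 1.1.2 (add \lnot (c \land a), \lnot \lnot c):
            \lnot (c \land a): β-rule — branch into \lnot c  //  \lnot a.
              branch 1.1.2.1 (add \lnot c):
                × closes — contains both c and \lnot c.
              branch 1.1.2.2 (add \lnot a):
                × closes — contains both a and \lnot a.
      branch 1.2 (add a):
        ○ open, literals {a=1}.
  branch 2 (add (b \lor b)):
    (((c \land a) \leftrightarrow \lnot c) \lor a): β-rule — branch into ((c \land a) \leftrightarrow \lnot c)  //  a.
      branch 2.1 (add ((c \land a) \leftrightarrow \lnot c)):
        (b \lor b): β-rule — branch into b  //  b.
          branch 2.1.1 (add b):
            ((c \land a) \leftrightarrow \lnot c): β-rule — branch into (c \land a), \lnot c  //  \lnot (c \land a), \lnot \lnot c.
              branch 2.1.1.1 (add (c \land a), \lnot c):
                (c \land a): α-rule — add c, a.
                × closes — contains both c and \lnot c.
              branch 2.1.1.2 (add \lnot (c \land a), \lnot \lnot c):
                \lnot (c \land a): β-rule — branch into \lnot c  //  \lnot a.
                  branch 2.1.1.2.1 (add \lnot c):
                    × closes — contains both c and \lnot c.
                  branch 2.1.1.2.2 (add \lnot a):
                    ○ open, literals {a=0, b=1, c=1}.
          branch 2.1.2 (add b):
            ((c \land a) \leftrightarrow \lnot c): β-rule — branch into (c \land a), \lnot c  //  \lnot (c \land a), \lnot \lnot c.
              branch 2.1.2.1 (add (c \land a), \lnot c):
                (c \land a): α-rule — add c, a.
                × closes — contains both c and \lnot c.
              branch 2.1.2.2 (add \lnot (c \land a), \lnot \lnot c):
                \lnot (c \land a): β-rule — branch into \lnot c  //  \lnot a.
                  branch 2.1.2.2.1 (add \lnot c):
                    × closes — contains both c and \lnot c.
                  branch 2.1.2.2.2 (add \lnot a):
                    ○ open, literals {a=0, b=1, c=1}.
      branch 2.2 (add a):
        (b \lor b): β-rule — branch into b  //  b.
          branch 2.2.1 (add b):
            ○ open, literals {a=1, b=1}.
          branch 2.2.2 (add b):
            ○ open, literals {a=1, b=1}.
7 branches closed, 5 open.
Each open branch fixes some atoms; the unmentioned ones are free. Counting distinct full assignments: branch {a=1} (c, b) contributes 4 new; branch {a=0, b=1, c=1} (none free) contributes 1 new; branch {a=0, b=1, c=1} (none free) contributes 0 new; branch {a=1, b=1} (c) contributes 0 new; branch {a=1, b=1} (c) contributes 0 new. Total: 5.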